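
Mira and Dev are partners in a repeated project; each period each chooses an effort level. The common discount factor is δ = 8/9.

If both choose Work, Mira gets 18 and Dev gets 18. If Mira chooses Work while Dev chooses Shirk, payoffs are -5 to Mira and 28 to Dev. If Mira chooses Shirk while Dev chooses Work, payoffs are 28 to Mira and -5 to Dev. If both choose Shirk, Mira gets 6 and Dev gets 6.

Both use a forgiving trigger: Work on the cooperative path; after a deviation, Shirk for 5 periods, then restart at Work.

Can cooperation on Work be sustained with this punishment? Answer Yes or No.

Comparing payoff streams over the 6 periods until play realigns: cooperate → 18(1+δ+…+δ^5); deviate → 28 + 6(δ+…+δ^5).
Cooperation is sustained iff (18−6)(δ+…+δ^5) ≥ 28−18.
δ+…+δ^5 = 8/9·(1−(8/9)^5)/(1−8/9) = 3.5606, and (28−18)/(18−6) = 0.8333.
3.5606 ≥ 0.8333, so cooperation is sustainable.

Yes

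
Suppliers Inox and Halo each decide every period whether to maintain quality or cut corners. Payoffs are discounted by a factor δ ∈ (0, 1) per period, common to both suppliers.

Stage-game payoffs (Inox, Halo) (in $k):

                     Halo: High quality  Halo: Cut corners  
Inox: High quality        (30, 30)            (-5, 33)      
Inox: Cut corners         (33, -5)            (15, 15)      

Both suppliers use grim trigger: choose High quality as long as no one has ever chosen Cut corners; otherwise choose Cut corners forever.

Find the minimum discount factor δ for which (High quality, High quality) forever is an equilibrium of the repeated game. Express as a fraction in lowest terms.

Cooperation forever yields 30 each period: 30/(1−δ).
Deviating yields 33 once, then 15 forever: 33 + 15δ/(1−δ).
No profitable deviation requires 30/(1−δ) ≥ 33 + 15δ/(1−δ).
Multiplying by (1−δ): 30 ≥ 33(1−δ) + 15δ = 33 − 18δ.
So 18δ ≥ 3, i.e. δ ≥ 3/18 = 1/6.

1/6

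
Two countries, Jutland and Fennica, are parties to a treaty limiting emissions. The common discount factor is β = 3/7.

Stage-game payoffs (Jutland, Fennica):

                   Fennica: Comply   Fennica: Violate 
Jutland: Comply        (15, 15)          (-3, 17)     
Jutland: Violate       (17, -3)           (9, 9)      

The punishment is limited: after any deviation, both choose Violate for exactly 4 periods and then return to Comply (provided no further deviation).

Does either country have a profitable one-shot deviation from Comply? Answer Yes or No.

A one-shot deviation gives 17 now, then 9 for 4 periods, then back to 15.
Gain from deviating: (17−15) today; loss: (15−9) in each of the next 4 periods.
No-deviation condition: (15−9)(β+…+β^4) ≥ 17−15, i.e. β+…+β^4 ≥ 1/3.
At β = 3/7: β+…+β^4 = 0.7247 ≥ 0.3333.
So cooperation is sustainable.

No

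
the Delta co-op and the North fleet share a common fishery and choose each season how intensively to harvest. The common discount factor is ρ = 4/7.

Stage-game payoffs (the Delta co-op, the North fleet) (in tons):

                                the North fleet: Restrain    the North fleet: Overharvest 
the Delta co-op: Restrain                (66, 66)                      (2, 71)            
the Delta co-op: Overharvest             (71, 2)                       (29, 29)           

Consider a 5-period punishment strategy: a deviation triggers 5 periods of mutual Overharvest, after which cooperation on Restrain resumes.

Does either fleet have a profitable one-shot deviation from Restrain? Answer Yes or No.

Comparing payoff streams over the 6 periods until play realigns: cooperate → 66(1+ρ+…+ρ^5); deviate → 71 + 29(ρ+…+ρ^5).
Cooperation is sustained iff (66−29)(ρ+…+ρ^5) ≥ 71−66.
ρ+…+ρ^5 = 4/7·(1−(4/7)^5)/(1−4/7) = 1.2521, and (71−66)/(66−29) = 0.1351.
1.2521 ≥ 0.1351, so cooperation is sustainable.

No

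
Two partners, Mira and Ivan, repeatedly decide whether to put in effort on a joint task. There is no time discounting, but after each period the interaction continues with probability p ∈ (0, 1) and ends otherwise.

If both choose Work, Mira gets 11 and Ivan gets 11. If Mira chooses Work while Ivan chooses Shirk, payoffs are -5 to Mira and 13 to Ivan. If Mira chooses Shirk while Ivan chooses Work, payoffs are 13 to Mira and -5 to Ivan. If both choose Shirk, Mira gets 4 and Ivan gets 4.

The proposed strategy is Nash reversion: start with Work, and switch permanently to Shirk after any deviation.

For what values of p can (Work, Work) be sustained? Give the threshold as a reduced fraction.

With no time discounting, the continuation probability p plays the role of the discount factor.
Grim-trigger IC: 11/(1−p) ≥ 13 + 4p/(1−p) ⇒ p ≥ (13−11)/(13−4) = 2/9.

2/9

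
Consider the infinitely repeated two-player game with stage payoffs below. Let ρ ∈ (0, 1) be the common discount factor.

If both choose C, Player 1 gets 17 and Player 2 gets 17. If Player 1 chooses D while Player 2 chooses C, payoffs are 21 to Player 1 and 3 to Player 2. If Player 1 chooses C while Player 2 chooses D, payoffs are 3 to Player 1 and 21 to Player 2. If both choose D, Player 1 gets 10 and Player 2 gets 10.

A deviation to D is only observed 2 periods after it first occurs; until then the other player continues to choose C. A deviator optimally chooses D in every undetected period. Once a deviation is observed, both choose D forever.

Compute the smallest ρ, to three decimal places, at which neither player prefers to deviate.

A deviator earns 21 for 2 periods, then 10 forever; cooperating earns 17 forever. Multiplying the IC by (1−ρ):
17 ≥ 21(1−ρ^2) + 10ρ^2, so 11·ρ^2 ≥ 4 and ρ^2 ≥ 4/11.
ρ ≥ (4/11)^(1/2) ≈ 0.603.

0.603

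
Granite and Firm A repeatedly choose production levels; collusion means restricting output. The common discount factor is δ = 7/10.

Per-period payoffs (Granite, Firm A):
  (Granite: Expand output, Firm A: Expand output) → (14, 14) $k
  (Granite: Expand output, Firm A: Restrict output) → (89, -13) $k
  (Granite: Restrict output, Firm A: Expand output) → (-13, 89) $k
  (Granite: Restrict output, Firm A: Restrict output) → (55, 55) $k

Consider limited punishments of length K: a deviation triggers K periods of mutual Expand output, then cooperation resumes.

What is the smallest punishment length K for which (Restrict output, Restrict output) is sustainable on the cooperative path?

No profitable deviation requires (55−14)(δ+…+δ^K) ≥ 89−55, i.e. δ+…+δ^K ≥ 34/41 ≈ 0.8293.
With δ = 7/10, the partial sums are K=1: 0.7000, K=2: 1.1900.
K = 2 is the first length at which the sum reaches 0.8293.

2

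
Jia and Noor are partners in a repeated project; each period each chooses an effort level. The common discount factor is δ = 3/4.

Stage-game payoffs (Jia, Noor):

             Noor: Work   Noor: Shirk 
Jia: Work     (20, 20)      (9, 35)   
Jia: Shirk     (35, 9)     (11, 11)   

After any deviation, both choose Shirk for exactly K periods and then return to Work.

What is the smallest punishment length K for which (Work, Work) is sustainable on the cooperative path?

3

Need Σ_{k=1}^{K} δ^k ≥ (35−20)/(20−11) = 1.6667 at δ = 3/4.
At K = 2 the sum is 1.3125 < 1.6667; at K = 3 it is 1.7344 ≥ 1.6667.
So the minimum punishment length is K = 3.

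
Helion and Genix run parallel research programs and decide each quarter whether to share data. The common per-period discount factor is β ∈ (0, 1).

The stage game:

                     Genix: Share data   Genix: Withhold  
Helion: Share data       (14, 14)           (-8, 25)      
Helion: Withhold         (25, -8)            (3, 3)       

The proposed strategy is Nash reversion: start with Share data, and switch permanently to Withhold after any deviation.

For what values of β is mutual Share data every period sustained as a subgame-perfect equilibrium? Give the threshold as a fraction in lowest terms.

Under grim trigger the critical discount factor is (T−C)/(T−P) with T = 25, C = 14, P = 3.
β* = (25−14)/(25−3) = 11/22 = 1/2.

1/2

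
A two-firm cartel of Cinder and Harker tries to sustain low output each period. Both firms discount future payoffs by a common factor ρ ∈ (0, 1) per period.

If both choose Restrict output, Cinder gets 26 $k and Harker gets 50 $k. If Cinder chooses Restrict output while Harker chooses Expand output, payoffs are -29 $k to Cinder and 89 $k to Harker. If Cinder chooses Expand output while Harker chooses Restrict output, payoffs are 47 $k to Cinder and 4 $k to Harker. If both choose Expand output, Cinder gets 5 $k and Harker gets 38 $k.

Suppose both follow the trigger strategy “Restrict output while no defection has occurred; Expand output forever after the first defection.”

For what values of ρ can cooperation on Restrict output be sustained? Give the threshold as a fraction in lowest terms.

For Cinder: deviation gain 47−26 = 21, per-period punishment loss 26−5 = 21. IC gives ρ ≥ 21/42 = 1/2.
For Harker: gain 39, loss 12 per period, so ρ ≥ 39/51 = 13/17.
The tighter constraint is Harker's, so cooperation needs ρ ≥ 13/17.

13/17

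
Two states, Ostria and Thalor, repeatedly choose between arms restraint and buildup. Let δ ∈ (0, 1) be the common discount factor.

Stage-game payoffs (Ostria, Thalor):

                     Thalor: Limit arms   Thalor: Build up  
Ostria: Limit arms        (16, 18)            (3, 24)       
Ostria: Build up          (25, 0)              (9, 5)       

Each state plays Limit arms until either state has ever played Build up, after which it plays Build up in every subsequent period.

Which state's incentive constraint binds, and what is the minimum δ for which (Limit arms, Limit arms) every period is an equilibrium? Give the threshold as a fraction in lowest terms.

Ostria; δ ≥ 9/16

Ostria's threshold: (25−16)/(25−9) = 9/16.
Thalor's threshold: (24−18)/(24−5) = 6/19.
9/16 > 6/19, so Ostria binds and δ* = 9/16.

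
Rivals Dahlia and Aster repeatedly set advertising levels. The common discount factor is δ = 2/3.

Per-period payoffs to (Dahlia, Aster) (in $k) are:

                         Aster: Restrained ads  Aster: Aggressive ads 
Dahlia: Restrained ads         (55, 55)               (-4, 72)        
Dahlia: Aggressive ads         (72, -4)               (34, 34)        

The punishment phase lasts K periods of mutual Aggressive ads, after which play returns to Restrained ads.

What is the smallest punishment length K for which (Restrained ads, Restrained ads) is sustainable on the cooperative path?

2

IC: δ(1−δ^K)/(1−δ) ≥ (72−55)/(55−34) = 17/21.
With δ = 2/3: need 1 − δ^K ≥ 17/21·(1−2/3)/(2/3), i.e. δ^K ≤ 0.5952.
Since (2/3)^1 = 0.6667 and (2/3)^2 = 0.4444, the smallest such K is 2.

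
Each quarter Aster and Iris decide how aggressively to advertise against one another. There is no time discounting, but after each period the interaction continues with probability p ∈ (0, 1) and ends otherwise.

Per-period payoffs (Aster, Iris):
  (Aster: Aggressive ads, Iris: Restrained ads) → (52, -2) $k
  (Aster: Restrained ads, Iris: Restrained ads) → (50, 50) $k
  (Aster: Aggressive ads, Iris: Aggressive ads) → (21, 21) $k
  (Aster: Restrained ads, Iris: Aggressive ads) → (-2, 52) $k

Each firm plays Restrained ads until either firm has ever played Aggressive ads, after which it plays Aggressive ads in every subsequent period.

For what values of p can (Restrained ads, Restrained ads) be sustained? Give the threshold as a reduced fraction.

2/31

Expected cooperation value is 50 + p·50 + p²·50 + … = 50/(1−p); deviation gives 52 + p·21/(1−p).
50 ≥ 52(1−p) + 21p ⇒ 31p ≥ 2 ⇒ p ≥ 2/31.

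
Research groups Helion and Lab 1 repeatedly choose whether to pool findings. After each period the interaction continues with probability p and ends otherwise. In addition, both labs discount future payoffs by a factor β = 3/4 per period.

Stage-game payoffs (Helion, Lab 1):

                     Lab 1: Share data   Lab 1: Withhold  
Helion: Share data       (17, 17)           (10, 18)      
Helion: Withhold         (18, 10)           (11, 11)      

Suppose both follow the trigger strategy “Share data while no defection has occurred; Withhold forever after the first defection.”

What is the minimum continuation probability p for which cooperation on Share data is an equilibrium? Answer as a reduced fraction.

Expected continuation weight on next period's payoff is β·p = 3/4·p, which plays the role of the discount factor.
Cooperation requires 3/4·p ≥ (18−17)/(18−11) = 1/7, hence p ≥ 4/21.

4/21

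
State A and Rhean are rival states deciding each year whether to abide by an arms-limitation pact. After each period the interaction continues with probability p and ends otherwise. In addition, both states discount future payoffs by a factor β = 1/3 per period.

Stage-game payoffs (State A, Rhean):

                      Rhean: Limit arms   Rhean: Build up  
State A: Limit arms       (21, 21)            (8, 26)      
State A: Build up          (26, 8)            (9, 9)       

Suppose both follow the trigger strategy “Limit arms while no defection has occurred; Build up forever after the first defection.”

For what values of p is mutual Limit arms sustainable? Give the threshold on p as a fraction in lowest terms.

Expected continuation weight on next period's payoff is β·p = 1/3·p, which plays the role of the discount factor.
Cooperation requires 1/3·p ≥ (26−21)/(26−9) = 5/17, hence p ≥ 15/17.

15/17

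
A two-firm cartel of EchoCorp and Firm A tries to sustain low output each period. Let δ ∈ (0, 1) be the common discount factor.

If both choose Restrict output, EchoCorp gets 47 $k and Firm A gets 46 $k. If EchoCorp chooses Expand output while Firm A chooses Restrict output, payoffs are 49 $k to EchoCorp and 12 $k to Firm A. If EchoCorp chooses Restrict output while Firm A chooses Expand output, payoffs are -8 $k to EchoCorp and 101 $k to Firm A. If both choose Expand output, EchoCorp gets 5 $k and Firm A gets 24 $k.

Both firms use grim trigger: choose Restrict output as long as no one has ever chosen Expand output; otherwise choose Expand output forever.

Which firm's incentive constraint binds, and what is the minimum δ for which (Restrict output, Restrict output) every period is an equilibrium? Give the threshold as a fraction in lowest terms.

EchoCorp's threshold: (49−47)/(49−5) = 1/22.
Firm A's threshold: (101−46)/(101−24) = 5/7.
1/22 < 5/7, so Firm A binds and δ* = 5/7.

Firm A; δ ≥ 5/7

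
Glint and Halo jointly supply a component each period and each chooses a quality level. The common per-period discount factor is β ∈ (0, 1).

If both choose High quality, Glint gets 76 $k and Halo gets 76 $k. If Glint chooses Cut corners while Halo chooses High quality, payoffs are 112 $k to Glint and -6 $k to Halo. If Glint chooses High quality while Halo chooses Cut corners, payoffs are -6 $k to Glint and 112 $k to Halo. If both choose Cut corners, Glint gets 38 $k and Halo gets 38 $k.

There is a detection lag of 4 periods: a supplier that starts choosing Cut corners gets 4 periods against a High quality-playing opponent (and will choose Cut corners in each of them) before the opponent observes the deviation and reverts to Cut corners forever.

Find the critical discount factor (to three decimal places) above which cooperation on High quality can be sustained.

The best deviation is to choose Cut corners for all 4 undetected periods, earning 112 each, then 38 forever once detected.
Deviation value: 112(1−β^4)/(1−β) + 38β^4/(1−β); cooperation value: 76/(1−β).
IC: 76 ≥ 112(1−β^4) + 38β^4 = 112 − 74β^4.
So β^4 ≥ 36/74 = 18/37, giving β ≥ (18/37)^(1/4) ≈ 0.835.

0.835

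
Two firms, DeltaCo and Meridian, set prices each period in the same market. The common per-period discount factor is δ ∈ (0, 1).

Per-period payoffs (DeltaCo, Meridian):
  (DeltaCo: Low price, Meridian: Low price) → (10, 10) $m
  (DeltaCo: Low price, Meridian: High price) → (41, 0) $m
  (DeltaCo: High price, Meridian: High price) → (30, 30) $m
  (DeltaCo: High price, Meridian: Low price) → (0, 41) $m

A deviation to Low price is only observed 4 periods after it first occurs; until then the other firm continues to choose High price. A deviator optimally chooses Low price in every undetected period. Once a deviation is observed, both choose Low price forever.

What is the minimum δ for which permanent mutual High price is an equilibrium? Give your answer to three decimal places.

0.772

A deviator earns 41 for 4 periods, then 10 forever; cooperating earns 30 forever. Multiplying the IC by (1−δ):
30 ≥ 41(1−δ^4) + 10δ^4, so 31·δ^4 ≥ 11 and δ^4 ≥ 11/31.
δ ≥ (11/31)^(1/4) ≈ 0.772.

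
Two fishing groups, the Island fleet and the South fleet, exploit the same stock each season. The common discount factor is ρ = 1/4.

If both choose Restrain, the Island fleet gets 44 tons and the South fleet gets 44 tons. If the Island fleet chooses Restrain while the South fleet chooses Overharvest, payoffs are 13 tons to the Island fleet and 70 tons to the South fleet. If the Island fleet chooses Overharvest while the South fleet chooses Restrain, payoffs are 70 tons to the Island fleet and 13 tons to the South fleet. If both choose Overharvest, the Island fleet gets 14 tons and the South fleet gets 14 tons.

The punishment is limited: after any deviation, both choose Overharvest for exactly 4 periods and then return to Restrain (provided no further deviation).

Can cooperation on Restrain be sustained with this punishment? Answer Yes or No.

A one-shot deviation gives 70 now, then 14 for 4 periods, then back to 44.
Gain from deviating: (70−44) today; loss: (44−14) in each of the next 4 periods.
No-deviation condition: (44−14)(ρ+…+ρ^4) ≥ 70−44, i.e. ρ+…+ρ^4 ≥ 13/15.
At ρ = 1/4: ρ+…+ρ^4 = 0.3320 < 0.8667.
So cooperation is not sustainable.

No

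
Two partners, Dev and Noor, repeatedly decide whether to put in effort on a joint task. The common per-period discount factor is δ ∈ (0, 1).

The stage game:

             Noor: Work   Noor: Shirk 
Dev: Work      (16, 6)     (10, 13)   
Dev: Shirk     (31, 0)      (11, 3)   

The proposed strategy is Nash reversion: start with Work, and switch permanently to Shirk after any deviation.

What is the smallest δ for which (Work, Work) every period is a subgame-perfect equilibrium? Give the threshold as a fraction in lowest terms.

3/4

For Dev: deviation gain 31−16 = 15, per-period punishment loss 16−11 = 5. IC gives δ ≥ 15/20 = 3/4.
For Noor: gain 7, loss 3 per period, so δ ≥ 7/10.
The tighter constraint is Dev's, so cooperation needs δ ≥ 3/4.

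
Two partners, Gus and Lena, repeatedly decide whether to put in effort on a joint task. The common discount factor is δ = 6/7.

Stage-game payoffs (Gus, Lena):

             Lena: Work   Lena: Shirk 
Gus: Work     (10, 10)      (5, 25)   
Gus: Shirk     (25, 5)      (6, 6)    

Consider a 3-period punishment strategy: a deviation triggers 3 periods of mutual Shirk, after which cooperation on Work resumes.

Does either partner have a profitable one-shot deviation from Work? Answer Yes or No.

Comparing payoff streams over the 4 periods until play realigns: cooperate → 10(1+δ+…+δ^3); deviate → 25 + 6(δ+…+δ^3).
Cooperation is sustained iff (10−6)(δ+…+δ^3) ≥ 25−10.
δ+…+δ^3 = 6/7·(1−(6/7)^3)/(1−6/7) = 2.2216, and (25−10)/(10−6) = 3.7500.
2.2216 < 3.7500, so cooperation is not sustainable.

Yes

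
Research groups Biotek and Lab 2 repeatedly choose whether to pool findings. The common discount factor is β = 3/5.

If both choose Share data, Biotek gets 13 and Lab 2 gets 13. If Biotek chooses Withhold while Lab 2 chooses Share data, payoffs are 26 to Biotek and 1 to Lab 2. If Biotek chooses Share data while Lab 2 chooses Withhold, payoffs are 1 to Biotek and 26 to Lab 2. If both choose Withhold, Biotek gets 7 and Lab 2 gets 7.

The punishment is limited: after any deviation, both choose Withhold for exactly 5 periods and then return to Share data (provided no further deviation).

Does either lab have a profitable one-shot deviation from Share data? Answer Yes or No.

Yes

Comparing payoff streams over the 6 periods until play realigns: cooperate → 13(1+β+…+β^5); deviate → 26 + 7(β+…+β^5).
Cooperation is sustained iff (13−7)(β+…+β^5) ≥ 26−13.
β+…+β^5 = 3/5·(1−(3/5)^5)/(1−3/5) = 1.3834, and (26−13)/(13−7) = 2.1667.
1.3834 < 2.1667, so cooperation is not sustainable.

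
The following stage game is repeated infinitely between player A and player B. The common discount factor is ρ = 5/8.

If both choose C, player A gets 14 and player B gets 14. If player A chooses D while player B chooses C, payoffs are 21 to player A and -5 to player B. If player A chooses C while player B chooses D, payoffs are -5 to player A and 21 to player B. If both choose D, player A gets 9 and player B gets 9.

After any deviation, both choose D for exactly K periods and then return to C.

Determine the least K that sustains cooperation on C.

4

IC: ρ(1−ρ^K)/(1−ρ) ≥ (21−14)/(14−9) = 7/5.
With ρ = 5/8: need 1 − ρ^K ≥ 7/5·(1−5/8)/(5/8), i.e. ρ^K ≤ 0.1600.
Since (5/8)^3 = 0.2441 and (5/8)^4 = 0.1526, the smallest such K is 4.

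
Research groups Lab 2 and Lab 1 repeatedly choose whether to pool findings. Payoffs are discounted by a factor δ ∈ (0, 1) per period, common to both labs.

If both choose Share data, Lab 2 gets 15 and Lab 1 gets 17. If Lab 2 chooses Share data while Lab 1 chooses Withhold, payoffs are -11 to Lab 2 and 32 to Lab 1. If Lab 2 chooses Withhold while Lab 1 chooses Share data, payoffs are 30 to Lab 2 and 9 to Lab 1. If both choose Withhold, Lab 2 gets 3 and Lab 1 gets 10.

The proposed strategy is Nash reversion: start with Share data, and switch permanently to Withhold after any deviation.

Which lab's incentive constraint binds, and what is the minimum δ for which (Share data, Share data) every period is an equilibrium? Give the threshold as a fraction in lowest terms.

Lab 1; δ ≥ 15/22

For Lab 2: deviation gain 30−15 = 15, per-period punishment loss 15−3 = 12. IC gives δ ≥ 15/27 = 5/9.
For Lab 1: gain 15, loss 7 per period, so δ ≥ 15/22.
The tighter constraint is Lab 1's, so cooperation needs δ ≥ 15/22.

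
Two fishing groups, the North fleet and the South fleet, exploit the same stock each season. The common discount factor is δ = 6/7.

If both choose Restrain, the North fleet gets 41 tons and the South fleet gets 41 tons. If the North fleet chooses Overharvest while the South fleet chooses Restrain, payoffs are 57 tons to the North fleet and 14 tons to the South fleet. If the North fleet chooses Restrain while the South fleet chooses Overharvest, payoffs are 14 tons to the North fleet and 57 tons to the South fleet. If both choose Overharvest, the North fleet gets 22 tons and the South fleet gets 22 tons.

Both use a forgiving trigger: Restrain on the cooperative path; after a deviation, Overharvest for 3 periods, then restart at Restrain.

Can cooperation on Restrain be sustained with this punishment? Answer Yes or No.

Yes

A one-shot deviation gives 57 now, then 22 for 3 periods, then back to 41.
Gain from deviating: (57−41) today; loss: (41−22) in each of the next 3 periods.
No-deviation condition: (41−22)(δ+…+δ^3) ≥ 57−41, i.e. δ+…+δ^3 ≥ 16/19.
At δ = 6/7: δ+…+δ^3 = 2.2216 ≥ 0.8421.
So cooperation is sustainable.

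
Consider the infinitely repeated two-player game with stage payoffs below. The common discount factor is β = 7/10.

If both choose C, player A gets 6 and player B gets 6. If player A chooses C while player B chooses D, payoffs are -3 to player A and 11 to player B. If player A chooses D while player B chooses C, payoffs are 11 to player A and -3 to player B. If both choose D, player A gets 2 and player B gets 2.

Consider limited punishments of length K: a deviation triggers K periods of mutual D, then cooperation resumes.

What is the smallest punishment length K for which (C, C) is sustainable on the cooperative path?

No profitable deviation requires (6−2)(β+…+β^K) ≥ 11−6, i.e. β+…+β^K ≥ 5/4 ≈ 1.2500.
With β = 7/10, the partial sums are K=1: 0.7000, K=2: 1.1900, K=3: 1.5330.
K = 3 is the first length at which the sum reaches 1.2500.

3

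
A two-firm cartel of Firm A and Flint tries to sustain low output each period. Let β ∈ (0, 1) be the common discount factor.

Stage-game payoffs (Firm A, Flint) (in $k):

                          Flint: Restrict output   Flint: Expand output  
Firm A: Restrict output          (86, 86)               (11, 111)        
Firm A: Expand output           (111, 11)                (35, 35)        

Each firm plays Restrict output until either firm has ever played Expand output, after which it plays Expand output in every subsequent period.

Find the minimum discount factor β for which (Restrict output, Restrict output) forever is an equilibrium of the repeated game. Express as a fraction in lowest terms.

25/76

Cooperation forever yields 86 each period: 86/(1−β).
Deviating yields 111 once, then 35 forever: 111 + 35β/(1−β).
No profitable deviation requires 86/(1−β) ≥ 111 + 35β/(1−β).
Multiplying by (1−β): 86 ≥ 111(1−β) + 35β = 111 − 76β.
So 76β ≥ 25, i.e. β ≥ 25/76.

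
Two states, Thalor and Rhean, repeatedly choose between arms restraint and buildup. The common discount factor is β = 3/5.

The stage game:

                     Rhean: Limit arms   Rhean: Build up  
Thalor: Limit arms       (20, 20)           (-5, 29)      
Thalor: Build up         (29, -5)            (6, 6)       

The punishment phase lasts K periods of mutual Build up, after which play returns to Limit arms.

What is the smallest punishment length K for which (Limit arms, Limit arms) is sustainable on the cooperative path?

Need Σ_{k=1}^{K} β^k ≥ (29−20)/(20−6) = 0.6429 at β = 3/5.
At K = 1 the sum is 0.6000 < 0.6429; at K = 2 it is 0.9600 ≥ 0.6429.
So the minimum punishment length is K = 2.

2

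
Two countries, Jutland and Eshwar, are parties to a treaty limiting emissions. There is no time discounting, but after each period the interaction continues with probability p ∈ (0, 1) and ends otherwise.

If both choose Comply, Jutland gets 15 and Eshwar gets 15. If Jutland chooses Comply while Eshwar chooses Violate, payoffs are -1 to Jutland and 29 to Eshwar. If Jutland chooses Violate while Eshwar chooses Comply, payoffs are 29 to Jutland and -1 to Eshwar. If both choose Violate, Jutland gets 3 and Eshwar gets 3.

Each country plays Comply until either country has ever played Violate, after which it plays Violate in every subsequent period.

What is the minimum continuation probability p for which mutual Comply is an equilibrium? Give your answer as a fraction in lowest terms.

Expected cooperation value is 15 + p·15 + p²·15 + … = 15/(1−p); deviation gives 29 + p·3/(1−p).
15 ≥ 29(1−p) + 3p ⇒ 26p ≥ 14 ⇒ p ≥ 14/26 = 7/13.

7/13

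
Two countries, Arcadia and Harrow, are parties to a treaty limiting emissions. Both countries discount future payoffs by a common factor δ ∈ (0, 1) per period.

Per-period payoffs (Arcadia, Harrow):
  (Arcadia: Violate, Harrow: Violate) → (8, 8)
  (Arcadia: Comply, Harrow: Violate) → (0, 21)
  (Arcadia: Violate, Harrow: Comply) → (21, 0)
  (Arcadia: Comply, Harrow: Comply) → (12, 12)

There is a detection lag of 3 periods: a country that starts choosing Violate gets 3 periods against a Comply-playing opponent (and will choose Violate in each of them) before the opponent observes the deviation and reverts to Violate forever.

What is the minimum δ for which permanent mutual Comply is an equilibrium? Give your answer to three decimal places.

The best deviation is to choose Violate for all 3 undetected periods, earning 21 each, then 8 forever once detected.
Deviation value: 21(1−δ^3)/(1−δ) + 8δ^3/(1−δ); cooperation value: 12/(1−δ).
IC: 12 ≥ 21(1−δ^3) + 8δ^3 = 21 − 13δ^3.
So δ^3 ≥ 9/13, giving δ ≥ (9/13)^(1/3) ≈ 0.885.

0.885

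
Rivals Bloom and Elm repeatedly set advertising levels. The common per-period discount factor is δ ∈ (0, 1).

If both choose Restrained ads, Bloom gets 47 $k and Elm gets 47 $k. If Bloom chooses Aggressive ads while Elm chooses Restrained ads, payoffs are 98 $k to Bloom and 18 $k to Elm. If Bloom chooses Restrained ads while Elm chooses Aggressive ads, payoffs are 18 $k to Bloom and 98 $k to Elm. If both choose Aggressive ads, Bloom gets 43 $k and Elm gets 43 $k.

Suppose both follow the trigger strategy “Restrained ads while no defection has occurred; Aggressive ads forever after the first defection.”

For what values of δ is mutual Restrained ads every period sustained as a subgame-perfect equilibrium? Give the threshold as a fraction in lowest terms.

51/55

One-period gain from deviating is 98 − 47 = 51. The loss is 47 − 43 = 4 in every subsequent period, with present value 4·δ/(1−δ).
Deviation is unprofitable when 4·δ/(1−δ) ≥ 51, i.e. δ/(1−δ) ≥ 51/4.
Equivalently δ ≥ 51/(51+4) = 51/55.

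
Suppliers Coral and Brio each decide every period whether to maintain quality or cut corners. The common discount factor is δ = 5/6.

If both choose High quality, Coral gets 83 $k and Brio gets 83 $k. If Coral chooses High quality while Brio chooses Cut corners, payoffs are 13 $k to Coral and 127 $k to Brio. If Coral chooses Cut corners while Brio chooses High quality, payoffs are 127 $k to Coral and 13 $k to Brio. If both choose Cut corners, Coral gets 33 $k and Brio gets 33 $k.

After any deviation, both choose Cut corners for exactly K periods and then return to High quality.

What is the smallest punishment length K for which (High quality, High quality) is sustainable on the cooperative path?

2

No profitable deviation requires (83−33)(δ+…+δ^K) ≥ 127−83, i.e. δ+…+δ^K ≥ 22/25 ≈ 0.8800.
With δ = 5/6, the partial sums are K=1: 0.8333, K=2: 1.5278.
K = 2 is the first length at which the sum reaches 0.8800.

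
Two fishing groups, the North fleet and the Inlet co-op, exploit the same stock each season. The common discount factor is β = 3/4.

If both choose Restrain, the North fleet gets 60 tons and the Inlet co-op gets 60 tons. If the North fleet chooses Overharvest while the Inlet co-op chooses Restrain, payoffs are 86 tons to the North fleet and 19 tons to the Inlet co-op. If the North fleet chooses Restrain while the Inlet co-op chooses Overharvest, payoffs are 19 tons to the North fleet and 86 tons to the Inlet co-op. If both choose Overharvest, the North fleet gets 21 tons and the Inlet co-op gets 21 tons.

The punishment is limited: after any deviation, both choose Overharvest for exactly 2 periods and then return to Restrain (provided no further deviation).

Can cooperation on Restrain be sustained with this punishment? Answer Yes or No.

Comparing payoff streams over the 3 periods until play realigns: cooperate → 60(1+β+…+β^2); deviate → 86 + 21(β+…+β^2).
Cooperation is sustained iff (60−21)(β+…+β^2) ≥ 86−60.
β+…+β^2 = 3/4·(1−(3/4)^2)/(1−3/4) = 1.3125, and (86−60)/(60−21) = 0.6667.
1.3125 ≥ 0.6667, so cooperation is sustainable.

Yes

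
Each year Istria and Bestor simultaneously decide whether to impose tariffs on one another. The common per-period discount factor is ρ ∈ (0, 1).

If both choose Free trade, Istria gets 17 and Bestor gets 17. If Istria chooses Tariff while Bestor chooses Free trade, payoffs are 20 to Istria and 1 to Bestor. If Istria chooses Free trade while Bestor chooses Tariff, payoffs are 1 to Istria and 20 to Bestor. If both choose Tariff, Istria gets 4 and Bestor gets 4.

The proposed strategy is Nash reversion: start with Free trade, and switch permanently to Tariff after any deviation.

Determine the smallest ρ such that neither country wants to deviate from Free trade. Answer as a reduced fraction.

3/16

17/(1−ρ) ≥ 20 + 4ρ/(1−ρ)
17 ≥ 20 − 16ρ
ρ ≥ 3/16.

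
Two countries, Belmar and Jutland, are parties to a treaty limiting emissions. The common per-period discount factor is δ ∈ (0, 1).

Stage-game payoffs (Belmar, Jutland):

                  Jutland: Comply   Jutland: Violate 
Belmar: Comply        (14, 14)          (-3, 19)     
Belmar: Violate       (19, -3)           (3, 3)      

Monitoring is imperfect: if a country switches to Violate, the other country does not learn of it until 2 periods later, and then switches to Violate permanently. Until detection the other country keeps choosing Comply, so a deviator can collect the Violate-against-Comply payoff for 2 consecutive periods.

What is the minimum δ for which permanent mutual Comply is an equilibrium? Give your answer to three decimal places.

0.559

Deviating for the 2 undetected periods gains 19−14 = 5 per period over cooperation, then loses 14−3 = 11 per period forever once punishment starts.
Gain: 5(1 + δ + … + δ^1); loss: 11·δ^2/(1−δ).
No profitable deviation ⇔ 5(1−δ^2) ≤ 11·δ^2, i.e. δ^2 ≥ 5/(5+11) = 5/16.
Hence δ ≥ (5/16)^(1/2) ≈ 0.559.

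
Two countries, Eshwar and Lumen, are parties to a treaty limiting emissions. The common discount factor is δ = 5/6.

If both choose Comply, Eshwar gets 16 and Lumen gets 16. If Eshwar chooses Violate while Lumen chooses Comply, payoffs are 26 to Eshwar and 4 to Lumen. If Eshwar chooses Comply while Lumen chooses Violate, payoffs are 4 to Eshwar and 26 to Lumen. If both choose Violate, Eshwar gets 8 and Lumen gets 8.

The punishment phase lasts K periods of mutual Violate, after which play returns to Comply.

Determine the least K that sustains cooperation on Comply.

No profitable deviation requires (16−8)(δ+…+δ^K) ≥ 26−16, i.e. δ+…+δ^K ≥ 5/4 ≈ 1.2500.
With δ = 5/6, the partial sums are K=1: 0.8333, K=2: 1.5278.
K = 2 is the first length at which the sum reaches 1.2500.

2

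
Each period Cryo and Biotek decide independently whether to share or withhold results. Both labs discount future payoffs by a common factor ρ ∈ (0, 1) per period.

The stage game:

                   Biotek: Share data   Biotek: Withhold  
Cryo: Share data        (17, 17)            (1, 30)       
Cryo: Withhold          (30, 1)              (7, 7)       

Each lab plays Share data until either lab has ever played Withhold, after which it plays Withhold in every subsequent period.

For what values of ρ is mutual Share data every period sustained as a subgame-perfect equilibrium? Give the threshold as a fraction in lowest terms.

Cooperation forever yields 17 each period: 17/(1−ρ).
Deviating yields 30 once, then 7 forever: 30 + 7ρ/(1−ρ).
No profitable deviation requires 17/(1−ρ) ≥ 30 + 7ρ/(1−ρ).
Multiplying by (1−ρ): 17 ≥ 30(1−ρ) + 7ρ = 30 − 23ρ.
So 23ρ ≥ 13, i.e. ρ ≥ 13/23.

13/23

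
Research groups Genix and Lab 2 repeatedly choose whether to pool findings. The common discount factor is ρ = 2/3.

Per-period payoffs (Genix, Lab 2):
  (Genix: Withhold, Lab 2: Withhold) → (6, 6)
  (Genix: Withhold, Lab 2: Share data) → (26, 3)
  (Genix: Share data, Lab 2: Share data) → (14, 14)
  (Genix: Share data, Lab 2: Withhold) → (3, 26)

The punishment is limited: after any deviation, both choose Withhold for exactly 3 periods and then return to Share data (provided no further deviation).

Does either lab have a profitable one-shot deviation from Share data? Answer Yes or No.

Yes

A one-shot deviation gives 26 now, then 6 for 3 periods, then back to 14.
Gain from deviating: (26−14) today; loss: (14−6) in each of the next 3 periods.
No-deviation condition: (14−6)(ρ+…+ρ^3) ≥ 26−14, i.e. ρ+…+ρ^3 ≥ 3/2.
At ρ = 2/3: ρ+…+ρ^3 = 1.4074 < 1.5000.
So cooperation is not sustainable.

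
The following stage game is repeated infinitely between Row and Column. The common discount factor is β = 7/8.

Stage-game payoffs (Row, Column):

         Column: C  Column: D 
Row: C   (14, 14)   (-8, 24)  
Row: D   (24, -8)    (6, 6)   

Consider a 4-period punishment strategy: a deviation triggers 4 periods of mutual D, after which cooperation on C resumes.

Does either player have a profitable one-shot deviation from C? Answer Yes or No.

No

A one-shot deviation gives 24 now, then 6 for 4 periods, then back to 14.
Gain from deviating: (24−14) today; loss: (14−6) in each of the next 4 periods.
No-deviation condition: (14−6)(β+…+β^4) ≥ 24−14, i.e. β+…+β^4 ≥ 5/4.
At β = 7/8: β+…+β^4 = 2.8967 ≥ 1.2500.
So cooperation is sustainable.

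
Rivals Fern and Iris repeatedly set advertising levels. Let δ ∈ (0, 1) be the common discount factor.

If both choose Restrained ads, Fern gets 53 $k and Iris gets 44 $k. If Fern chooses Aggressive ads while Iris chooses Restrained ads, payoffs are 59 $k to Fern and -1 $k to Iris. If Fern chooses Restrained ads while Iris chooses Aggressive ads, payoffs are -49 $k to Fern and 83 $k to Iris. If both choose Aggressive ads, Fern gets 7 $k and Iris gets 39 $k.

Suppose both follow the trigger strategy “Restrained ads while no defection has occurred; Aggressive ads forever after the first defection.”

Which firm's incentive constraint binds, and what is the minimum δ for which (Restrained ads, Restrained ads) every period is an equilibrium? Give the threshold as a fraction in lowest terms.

For Fern: deviation gain 59−53 = 6, per-period punishment loss 53−7 = 46. IC gives δ ≥ 6/52 = 3/26.
For Iris: gain 39, loss 5 per period, so δ ≥ 39/44.
The tighter constraint is Iris's, so cooperation needs δ ≥ 39/44.

Iris; δ ≥ 39/44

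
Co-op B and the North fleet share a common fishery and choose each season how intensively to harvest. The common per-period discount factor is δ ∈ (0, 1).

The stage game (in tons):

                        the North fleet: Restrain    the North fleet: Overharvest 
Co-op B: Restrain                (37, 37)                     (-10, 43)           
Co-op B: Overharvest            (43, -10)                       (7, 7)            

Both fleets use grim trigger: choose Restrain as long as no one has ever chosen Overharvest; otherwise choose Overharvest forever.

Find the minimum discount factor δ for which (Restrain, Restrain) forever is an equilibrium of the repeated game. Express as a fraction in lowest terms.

1/6

37/(1−δ) ≥ 43 + 7δ/(1−δ)
37 ≥ 43 − 36δ
δ ≥ 6/36 = 1/6.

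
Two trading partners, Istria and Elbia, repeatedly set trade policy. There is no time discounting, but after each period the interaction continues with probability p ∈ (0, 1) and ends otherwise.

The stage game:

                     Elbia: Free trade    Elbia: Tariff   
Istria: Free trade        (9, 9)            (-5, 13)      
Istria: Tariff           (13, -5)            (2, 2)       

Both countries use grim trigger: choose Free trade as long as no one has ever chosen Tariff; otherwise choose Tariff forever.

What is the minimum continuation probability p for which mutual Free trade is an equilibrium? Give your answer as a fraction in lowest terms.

4/11

With no time discounting, the continuation probability p plays the role of the discount factor.
Grim-trigger IC: 9/(1−p) ≥ 13 + 2p/(1−p) ⇒ p ≥ (13−9)/(13−2) = 4/11.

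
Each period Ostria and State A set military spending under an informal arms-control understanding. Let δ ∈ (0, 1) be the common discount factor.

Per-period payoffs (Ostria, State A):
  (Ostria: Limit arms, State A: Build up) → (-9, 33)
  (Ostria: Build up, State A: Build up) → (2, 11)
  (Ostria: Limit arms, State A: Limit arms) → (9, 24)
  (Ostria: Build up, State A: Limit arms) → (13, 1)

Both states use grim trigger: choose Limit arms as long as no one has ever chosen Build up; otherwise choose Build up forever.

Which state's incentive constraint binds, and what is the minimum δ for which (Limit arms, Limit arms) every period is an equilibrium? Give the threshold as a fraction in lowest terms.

For Ostria: deviation gain 13−9 = 4, per-period punishment loss 9−2 = 7. IC gives δ ≥ 4/11.
For State A: gain 9, loss 13 per period, so δ ≥ 9/22.
The tighter constraint is State A's, so cooperation needs δ ≥ 9/22.

State A; δ ≥ 9/22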